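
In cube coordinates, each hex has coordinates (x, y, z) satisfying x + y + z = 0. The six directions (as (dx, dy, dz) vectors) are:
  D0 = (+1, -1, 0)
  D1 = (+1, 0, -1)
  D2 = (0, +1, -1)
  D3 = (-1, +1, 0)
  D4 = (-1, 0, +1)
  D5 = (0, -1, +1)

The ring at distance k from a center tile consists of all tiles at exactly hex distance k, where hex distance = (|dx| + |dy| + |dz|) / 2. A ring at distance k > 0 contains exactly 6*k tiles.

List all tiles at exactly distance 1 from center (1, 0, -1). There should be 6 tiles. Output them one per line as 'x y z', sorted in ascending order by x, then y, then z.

Answer: 0 0 0
0 1 -1
1 -1 0
1 1 -2
2 -1 -1
2 0 -2

Derivation:
Walk ring at distance 1 from (1, 0, -1):
Start at center + D4*1 = (0, 0, 0)
  hex 0: (0, 0, 0)
  hex 1: (1, -1, 0)
  hex 2: (2, -1, -1)
  hex 3: (2, 0, -2)
  hex 4: (1, 1, -2)
  hex 5: (0, 1, -1)
Sorted: 6 hexes.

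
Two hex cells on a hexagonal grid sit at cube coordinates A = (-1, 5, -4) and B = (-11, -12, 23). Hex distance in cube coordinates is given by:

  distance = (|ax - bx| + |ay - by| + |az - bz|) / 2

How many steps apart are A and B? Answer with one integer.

|ax - bx| = |-1 - (-11)| = 10
|ay - by| = |5 - (-12)| = 17
|az - bz| = |-4 - 23| = 27
distance = (10 + 17 + 27) / 2 = 54 / 2 = 27

Answer: 27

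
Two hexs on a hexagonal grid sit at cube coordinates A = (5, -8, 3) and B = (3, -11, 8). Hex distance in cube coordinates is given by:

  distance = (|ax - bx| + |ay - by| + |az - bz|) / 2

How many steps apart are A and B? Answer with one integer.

|ax - bx| = |5 - 3| = 2
|ay - by| = |-8 - (-11)| = 3
|az - bz| = |3 - 8| = 5
distance = (2 + 3 + 5) / 2 = 10 / 2 = 5

Answer: 5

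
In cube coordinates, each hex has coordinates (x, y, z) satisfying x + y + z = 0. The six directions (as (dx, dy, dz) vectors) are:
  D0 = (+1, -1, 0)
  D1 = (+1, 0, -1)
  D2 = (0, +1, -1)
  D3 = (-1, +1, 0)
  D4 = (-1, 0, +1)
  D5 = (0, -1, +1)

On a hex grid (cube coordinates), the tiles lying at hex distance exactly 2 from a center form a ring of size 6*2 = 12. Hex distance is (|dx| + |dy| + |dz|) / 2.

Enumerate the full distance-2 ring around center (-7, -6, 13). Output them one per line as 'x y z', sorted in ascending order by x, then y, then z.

Answer: -9 -6 15
-9 -5 14
-9 -4 13
-8 -7 15
-8 -4 12
-7 -8 15
-7 -4 11
-6 -8 14
-6 -5 11
-5 -8 13
-5 -7 12
-5 -6 11

Derivation:
Walk ring at distance 2 from (-7, -6, 13):
Start at center + D4*2 = (-9, -6, 15)
  hex 0: (-9, -6, 15)
  hex 1: (-8, -7, 15)
  hex 2: (-7, -8, 15)
  hex 3: (-6, -8, 14)
  hex 4: (-5, -8, 13)
  hex 5: (-5, -7, 12)
  hex 6: (-5, -6, 11)
  hex 7: (-6, -5, 11)
  hex 8: (-7, -4, 11)
  hex 9: (-8, -4, 12)
  hex 10: (-9, -4, 13)
  hex 11: (-9, -5, 14)
Sorted: 12 hexes.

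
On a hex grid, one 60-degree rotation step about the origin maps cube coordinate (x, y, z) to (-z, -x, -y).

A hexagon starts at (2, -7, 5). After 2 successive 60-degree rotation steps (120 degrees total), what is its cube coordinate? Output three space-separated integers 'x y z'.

Start: (2, -7, 5)
Step 1: (2, -7, 5) -> (-(5), -(2), -(-7)) = (-5, -2, 7)
Step 2: (-5, -2, 7) -> (-(7), -(-5), -(-2)) = (-7, 5, 2)

Answer: -7 5 2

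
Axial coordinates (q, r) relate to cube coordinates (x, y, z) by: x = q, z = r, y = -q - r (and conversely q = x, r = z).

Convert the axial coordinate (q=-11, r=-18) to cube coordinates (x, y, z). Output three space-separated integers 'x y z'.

x = q = -11
z = r = -18
y = -x - z = -(-11) - (-18) = 29

Answer: -11 29 -18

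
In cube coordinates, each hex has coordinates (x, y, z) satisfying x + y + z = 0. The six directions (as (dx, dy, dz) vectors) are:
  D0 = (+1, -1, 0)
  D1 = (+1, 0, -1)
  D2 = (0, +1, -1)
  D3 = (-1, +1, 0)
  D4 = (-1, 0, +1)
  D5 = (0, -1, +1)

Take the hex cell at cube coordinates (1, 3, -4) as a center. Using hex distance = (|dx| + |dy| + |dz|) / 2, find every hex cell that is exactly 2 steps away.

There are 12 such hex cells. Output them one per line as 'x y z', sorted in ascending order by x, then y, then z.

Walk ring at distance 2 from (1, 3, -4):
Start at center + D4*2 = (-1, 3, -2)
  hex 0: (-1, 3, -2)
  hex 1: (0, 2, -2)
  hex 2: (1, 1, -2)
  hex 3: (2, 1, -3)
  hex 4: (3, 1, -4)
  hex 5: (3, 2, -5)
  hex 6: (3, 3, -6)
  hex 7: (2, 4, -6)
  hex 8: (1, 5, -6)
  hex 9: (0, 5, -5)
  hex 10: (-1, 5, -4)
  hex 11: (-1, 4, -3)
Sorted: 12 hexes.

Answer: -1 3 -2
-1 4 -3
-1 5 -4
0 2 -2
0 5 -5
1 1 -2
1 5 -6
2 1 -3
2 4 -6
3 1 -4
3 2 -5
3 3 -6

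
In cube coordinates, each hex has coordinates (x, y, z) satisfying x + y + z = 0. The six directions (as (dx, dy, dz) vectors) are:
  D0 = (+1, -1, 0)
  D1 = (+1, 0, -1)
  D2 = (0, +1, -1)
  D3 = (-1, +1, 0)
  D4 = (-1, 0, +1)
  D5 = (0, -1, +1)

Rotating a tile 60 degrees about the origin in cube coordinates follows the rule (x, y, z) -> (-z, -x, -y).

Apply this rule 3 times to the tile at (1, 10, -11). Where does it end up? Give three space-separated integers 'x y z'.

Answer: -1 -10 11

Derivation:
Start: (1, 10, -11)
Step 1: (1, 10, -11) -> (-(-11), -(1), -(10)) = (11, -1, -10)
Step 2: (11, -1, -10) -> (-(-10), -(11), -(-1)) = (10, -11, 1)
Step 3: (10, -11, 1) -> (-(1), -(10), -(-11)) = (-1, -10, 11)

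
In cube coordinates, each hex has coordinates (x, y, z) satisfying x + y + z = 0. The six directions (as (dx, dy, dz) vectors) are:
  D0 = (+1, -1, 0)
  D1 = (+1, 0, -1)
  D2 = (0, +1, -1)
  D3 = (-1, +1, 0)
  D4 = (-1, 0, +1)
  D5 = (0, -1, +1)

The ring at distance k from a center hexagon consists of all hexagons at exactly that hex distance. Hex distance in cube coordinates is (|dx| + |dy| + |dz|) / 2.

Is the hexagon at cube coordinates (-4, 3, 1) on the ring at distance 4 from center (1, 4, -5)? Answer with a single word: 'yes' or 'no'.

|px - cx| = |-4 - 1| = 5
|py - cy| = |3 - 4| = 1
|pz - cz| = |1 - (-5)| = 6
distance = (5+1+6)/2 = 12/2 = 6
radius = 4; distance != radius -> no

Answer: no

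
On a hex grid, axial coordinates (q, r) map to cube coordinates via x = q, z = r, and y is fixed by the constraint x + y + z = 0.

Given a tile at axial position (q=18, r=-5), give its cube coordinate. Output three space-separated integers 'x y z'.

x = q = 18
z = r = -5
y = -x - z = -(18) - (-5) = -13

Answer: 18 -13 -5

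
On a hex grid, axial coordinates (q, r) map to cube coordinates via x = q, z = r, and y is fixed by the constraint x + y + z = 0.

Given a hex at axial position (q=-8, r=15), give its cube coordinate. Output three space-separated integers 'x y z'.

Answer: -8 -7 15

Derivation:
x = q = -8
z = r = 15
y = -x - z = -(-8) - (15) = -7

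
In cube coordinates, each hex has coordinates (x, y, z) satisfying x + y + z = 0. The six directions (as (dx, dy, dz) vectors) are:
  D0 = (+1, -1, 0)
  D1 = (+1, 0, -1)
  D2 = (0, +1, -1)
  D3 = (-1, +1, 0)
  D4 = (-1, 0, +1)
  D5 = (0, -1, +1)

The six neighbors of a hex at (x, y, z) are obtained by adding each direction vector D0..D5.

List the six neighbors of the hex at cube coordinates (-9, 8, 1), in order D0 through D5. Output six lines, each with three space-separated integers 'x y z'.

Answer: -8 7 1
-8 8 0
-9 9 0
-10 9 1
-10 8 2
-9 7 2

Derivation:
Center: (-9, 8, 1). Add each direction:
  D0: (-9, 8, 1) + (1, -1, 0) = (-8, 7, 1)
  D1: (-9, 8, 1) + (1, 0, -1) = (-8, 8, 0)
  D2: (-9, 8, 1) + (0, 1, -1) = (-9, 9, 0)
  D3: (-9, 8, 1) + (-1, 1, 0) = (-10, 9, 1)
  D4: (-9, 8, 1) + (-1, 0, 1) = (-10, 8, 2)
  D5: (-9, 8, 1) + (0, -1, 1) = (-9, 7, 2)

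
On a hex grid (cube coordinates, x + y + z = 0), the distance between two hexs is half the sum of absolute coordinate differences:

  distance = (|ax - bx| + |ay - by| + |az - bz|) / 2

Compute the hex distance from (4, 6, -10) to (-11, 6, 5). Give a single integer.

Answer: 15

Derivation:
|ax - bx| = |4 - (-11)| = 15
|ay - by| = |6 - 6| = 0
|az - bz| = |-10 - 5| = 15
distance = (15 + 0 + 15) / 2 = 30 / 2 = 15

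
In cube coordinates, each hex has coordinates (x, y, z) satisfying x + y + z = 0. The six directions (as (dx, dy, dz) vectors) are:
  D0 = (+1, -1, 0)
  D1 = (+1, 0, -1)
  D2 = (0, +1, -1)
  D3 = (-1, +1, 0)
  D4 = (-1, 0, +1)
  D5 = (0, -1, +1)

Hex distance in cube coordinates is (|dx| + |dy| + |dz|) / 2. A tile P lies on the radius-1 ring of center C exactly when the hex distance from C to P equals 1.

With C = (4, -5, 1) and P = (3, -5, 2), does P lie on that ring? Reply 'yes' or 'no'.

Answer: yes

Derivation:
|px - cx| = |3 - 4| = 1
|py - cy| = |-5 - (-5)| = 0
|pz - cz| = |2 - 1| = 1
distance = (1+0+1)/2 = 2/2 = 1
radius = 1; distance == radius -> yes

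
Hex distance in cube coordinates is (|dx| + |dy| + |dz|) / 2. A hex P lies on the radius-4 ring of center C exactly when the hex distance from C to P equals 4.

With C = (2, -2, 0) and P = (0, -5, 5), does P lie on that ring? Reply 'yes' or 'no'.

|px - cx| = |0 - 2| = 2
|py - cy| = |-5 - (-2)| = 3
|pz - cz| = |5 - 0| = 5
distance = (2+3+5)/2 = 10/2 = 5
radius = 4; distance != radius -> no

Answer: no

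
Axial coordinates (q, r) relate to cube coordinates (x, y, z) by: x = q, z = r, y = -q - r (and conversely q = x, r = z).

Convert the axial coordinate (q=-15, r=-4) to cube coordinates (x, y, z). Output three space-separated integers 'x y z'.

x = q = -15
z = r = -4
y = -x - z = -(-15) - (-4) = 19

Answer: -15 19 -4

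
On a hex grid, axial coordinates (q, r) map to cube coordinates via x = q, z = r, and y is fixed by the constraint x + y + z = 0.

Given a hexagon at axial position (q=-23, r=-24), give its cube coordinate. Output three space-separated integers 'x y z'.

Answer: -23 47 -24

Derivation:
x = q = -23
z = r = -24
y = -x - z = -(-23) - (-24) = 47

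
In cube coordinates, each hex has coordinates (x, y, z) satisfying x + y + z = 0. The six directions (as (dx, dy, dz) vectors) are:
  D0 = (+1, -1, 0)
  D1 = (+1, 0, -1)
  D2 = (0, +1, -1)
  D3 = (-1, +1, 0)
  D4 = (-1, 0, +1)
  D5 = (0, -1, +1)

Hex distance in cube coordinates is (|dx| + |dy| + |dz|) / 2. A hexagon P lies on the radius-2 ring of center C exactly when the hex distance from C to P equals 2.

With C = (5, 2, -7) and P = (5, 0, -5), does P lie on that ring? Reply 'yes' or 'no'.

Answer: yes

Derivation:
|px - cx| = |5 - 5| = 0
|py - cy| = |0 - 2| = 2
|pz - cz| = |-5 - (-7)| = 2
distance = (0+2+2)/2 = 4/2 = 2
radius = 2; distance == radius -> yes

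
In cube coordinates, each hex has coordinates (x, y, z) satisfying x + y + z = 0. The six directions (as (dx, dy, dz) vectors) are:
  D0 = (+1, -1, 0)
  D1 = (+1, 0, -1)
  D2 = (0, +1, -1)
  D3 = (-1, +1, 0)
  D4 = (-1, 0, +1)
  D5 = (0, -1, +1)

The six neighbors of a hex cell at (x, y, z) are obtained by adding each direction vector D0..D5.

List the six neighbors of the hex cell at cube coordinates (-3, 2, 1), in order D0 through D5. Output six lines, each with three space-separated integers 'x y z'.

Answer: -2 1 1
-2 2 0
-3 3 0
-4 3 1
-4 2 2
-3 1 2

Derivation:
Center: (-3, 2, 1). Add each direction:
  D0: (-3, 2, 1) + (1, -1, 0) = (-2, 1, 1)
  D1: (-3, 2, 1) + (1, 0, -1) = (-2, 2, 0)
  D2: (-3, 2, 1) + (0, 1, -1) = (-3, 3, 0)
  D3: (-3, 2, 1) + (-1, 1, 0) = (-4, 3, 1)
  D4: (-3, 2, 1) + (-1, 0, 1) = (-4, 2, 2)
  D5: (-3, 2, 1) + (0, -1, 1) = (-3, 1, 2)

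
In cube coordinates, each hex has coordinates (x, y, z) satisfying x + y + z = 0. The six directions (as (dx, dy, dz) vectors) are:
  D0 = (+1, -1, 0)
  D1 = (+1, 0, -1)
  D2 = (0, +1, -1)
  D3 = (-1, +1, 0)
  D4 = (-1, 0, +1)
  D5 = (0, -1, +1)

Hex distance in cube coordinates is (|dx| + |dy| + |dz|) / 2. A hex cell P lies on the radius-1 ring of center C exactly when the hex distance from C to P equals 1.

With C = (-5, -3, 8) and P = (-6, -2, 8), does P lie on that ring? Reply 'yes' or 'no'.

|px - cx| = |-6 - (-5)| = 1
|py - cy| = |-2 - (-3)| = 1
|pz - cz| = |8 - 8| = 0
distance = (1+1+0)/2 = 2/2 = 1
radius = 1; distance == radius -> yes

Answer: yes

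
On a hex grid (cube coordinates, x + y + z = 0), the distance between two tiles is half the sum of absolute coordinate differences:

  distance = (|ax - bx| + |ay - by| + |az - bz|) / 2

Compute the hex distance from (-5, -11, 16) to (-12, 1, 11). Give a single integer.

Answer: 12

Derivation:
|ax - bx| = |-5 - (-12)| = 7
|ay - by| = |-11 - 1| = 12
|az - bz| = |16 - 11| = 5
distance = (7 + 12 + 5) / 2 = 24 / 2 = 12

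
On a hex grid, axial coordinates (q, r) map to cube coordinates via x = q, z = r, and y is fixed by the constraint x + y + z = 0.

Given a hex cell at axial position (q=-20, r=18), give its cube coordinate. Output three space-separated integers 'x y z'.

Answer: -20 2 18

Derivation:
x = q = -20
z = r = 18
y = -x - z = -(-20) - (18) = 2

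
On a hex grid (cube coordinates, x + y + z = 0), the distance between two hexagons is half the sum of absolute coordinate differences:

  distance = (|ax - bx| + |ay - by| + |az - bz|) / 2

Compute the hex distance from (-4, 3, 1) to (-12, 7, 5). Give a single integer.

|ax - bx| = |-4 - (-12)| = 8
|ay - by| = |3 - 7| = 4
|az - bz| = |1 - 5| = 4
distance = (8 + 4 + 4) / 2 = 16 / 2 = 8

Answer: 8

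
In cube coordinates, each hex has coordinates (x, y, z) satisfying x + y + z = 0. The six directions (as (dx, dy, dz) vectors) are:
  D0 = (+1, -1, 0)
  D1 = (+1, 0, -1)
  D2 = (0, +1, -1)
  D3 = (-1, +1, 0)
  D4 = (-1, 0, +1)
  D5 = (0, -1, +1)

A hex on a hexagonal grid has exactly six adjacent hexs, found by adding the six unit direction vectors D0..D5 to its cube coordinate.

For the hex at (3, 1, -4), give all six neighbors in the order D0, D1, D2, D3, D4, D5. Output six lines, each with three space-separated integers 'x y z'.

Answer: 4 0 -4
4 1 -5
3 2 -5
2 2 -4
2 1 -3
3 0 -3

Derivation:
Center: (3, 1, -4). Add each direction:
  D0: (3, 1, -4) + (1, -1, 0) = (4, 0, -4)
  D1: (3, 1, -4) + (1, 0, -1) = (4, 1, -5)
  D2: (3, 1, -4) + (0, 1, -1) = (3, 2, -5)
  D3: (3, 1, -4) + (-1, 1, 0) = (2, 2, -4)
  D4: (3, 1, -4) + (-1, 0, 1) = (2, 1, -3)
  D5: (3, 1, -4) + (0, -1, 1) = (3, 0, -3)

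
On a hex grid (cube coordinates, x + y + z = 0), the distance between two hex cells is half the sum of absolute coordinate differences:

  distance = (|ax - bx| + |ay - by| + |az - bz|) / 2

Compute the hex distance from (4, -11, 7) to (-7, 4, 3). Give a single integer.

Answer: 15

Derivation:
|ax - bx| = |4 - (-7)| = 11
|ay - by| = |-11 - 4| = 15
|az - bz| = |7 - 3| = 4
distance = (11 + 15 + 4) / 2 = 30 / 2 = 15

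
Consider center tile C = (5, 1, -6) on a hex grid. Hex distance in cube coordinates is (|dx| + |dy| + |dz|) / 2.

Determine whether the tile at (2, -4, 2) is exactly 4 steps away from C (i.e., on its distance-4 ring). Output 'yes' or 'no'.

|px - cx| = |2 - 5| = 3
|py - cy| = |-4 - 1| = 5
|pz - cz| = |2 - (-6)| = 8
distance = (3+5+8)/2 = 16/2 = 8
radius = 4; distance != radius -> no

Answer: no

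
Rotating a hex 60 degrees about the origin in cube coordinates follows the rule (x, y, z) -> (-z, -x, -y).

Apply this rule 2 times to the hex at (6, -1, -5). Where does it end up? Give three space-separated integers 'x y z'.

Start: (6, -1, -5)
Step 1: (6, -1, -5) -> (-(-5), -(6), -(-1)) = (5, -6, 1)
Step 2: (5, -6, 1) -> (-(1), -(5), -(-6)) = (-1, -5, 6)

Answer: -1 -5 6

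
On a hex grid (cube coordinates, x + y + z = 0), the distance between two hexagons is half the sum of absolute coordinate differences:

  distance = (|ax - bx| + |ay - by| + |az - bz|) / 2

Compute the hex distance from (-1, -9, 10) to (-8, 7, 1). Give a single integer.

Answer: 16

Derivation:
|ax - bx| = |-1 - (-8)| = 7
|ay - by| = |-9 - 7| = 16
|az - bz| = |10 - 1| = 9
distance = (7 + 16 + 9) / 2 = 32 / 2 = 16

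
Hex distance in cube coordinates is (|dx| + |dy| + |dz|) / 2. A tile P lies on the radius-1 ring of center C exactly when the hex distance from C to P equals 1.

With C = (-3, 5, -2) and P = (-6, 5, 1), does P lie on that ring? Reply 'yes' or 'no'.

|px - cx| = |-6 - (-3)| = 3
|py - cy| = |5 - 5| = 0
|pz - cz| = |1 - (-2)| = 3
distance = (3+0+3)/2 = 6/2 = 3
radius = 1; distance != radius -> no

Answer: no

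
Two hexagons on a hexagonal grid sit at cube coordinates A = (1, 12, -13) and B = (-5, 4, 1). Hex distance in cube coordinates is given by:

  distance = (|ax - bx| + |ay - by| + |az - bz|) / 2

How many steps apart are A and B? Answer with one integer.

Answer: 14

Derivation:
|ax - bx| = |1 - (-5)| = 6
|ay - by| = |12 - 4| = 8
|az - bz| = |-13 - 1| = 14
distance = (6 + 8 + 14) / 2 = 28 / 2 = 14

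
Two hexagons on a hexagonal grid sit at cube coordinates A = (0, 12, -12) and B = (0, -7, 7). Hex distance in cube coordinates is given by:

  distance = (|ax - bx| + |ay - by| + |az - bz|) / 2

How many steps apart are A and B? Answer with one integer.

|ax - bx| = |0 - 0| = 0
|ay - by| = |12 - (-7)| = 19
|az - bz| = |-12 - 7| = 19
distance = (0 + 19 + 19) / 2 = 38 / 2 = 19

Answer: 19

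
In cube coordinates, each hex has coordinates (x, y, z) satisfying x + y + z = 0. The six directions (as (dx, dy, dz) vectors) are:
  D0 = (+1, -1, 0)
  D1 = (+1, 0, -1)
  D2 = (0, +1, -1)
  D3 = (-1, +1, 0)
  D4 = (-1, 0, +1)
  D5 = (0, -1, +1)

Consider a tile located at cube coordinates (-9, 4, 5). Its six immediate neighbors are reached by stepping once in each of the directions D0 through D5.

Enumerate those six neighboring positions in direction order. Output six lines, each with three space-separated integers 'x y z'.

Answer: -8 3 5
-8 4 4
-9 5 4
-10 5 5
-10 4 6
-9 3 6

Derivation:
Center: (-9, 4, 5). Add each direction:
  D0: (-9, 4, 5) + (1, -1, 0) = (-8, 3, 5)
  D1: (-9, 4, 5) + (1, 0, -1) = (-8, 4, 4)
  D2: (-9, 4, 5) + (0, 1, -1) = (-9, 5, 4)
  D3: (-9, 4, 5) + (-1, 1, 0) = (-10, 5, 5)
  D4: (-9, 4, 5) + (-1, 0, 1) = (-10, 4, 6)
  D5: (-9, 4, 5) + (0, -1, 1) = (-9, 3, 6)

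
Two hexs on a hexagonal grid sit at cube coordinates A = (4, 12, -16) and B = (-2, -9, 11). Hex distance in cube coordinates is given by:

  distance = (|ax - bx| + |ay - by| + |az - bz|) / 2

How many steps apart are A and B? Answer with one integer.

Answer: 27

Derivation:
|ax - bx| = |4 - (-2)| = 6
|ay - by| = |12 - (-9)| = 21
|az - bz| = |-16 - 11| = 27
distance = (6 + 21 + 27) / 2 = 54 / 2 = 27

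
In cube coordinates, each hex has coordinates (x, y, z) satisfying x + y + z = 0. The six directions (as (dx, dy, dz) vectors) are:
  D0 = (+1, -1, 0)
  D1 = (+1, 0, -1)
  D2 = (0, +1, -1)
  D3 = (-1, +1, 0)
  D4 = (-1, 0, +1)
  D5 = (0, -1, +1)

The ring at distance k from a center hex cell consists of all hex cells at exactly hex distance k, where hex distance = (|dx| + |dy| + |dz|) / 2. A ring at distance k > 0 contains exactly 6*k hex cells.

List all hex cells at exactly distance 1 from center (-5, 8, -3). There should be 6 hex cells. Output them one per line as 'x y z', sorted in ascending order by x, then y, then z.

Answer: -6 8 -2
-6 9 -3
-5 7 -2
-5 9 -4
-4 7 -3
-4 8 -4

Derivation:
Walk ring at distance 1 from (-5, 8, -3):
Start at center + D4*1 = (-6, 8, -2)
  hex 0: (-6, 8, -2)
  hex 1: (-5, 7, -2)
  hex 2: (-4, 7, -3)
  hex 3: (-4, 8, -4)
  hex 4: (-5, 9, -4)
  hex 5: (-6, 9, -3)
Sorted: 6 hexes.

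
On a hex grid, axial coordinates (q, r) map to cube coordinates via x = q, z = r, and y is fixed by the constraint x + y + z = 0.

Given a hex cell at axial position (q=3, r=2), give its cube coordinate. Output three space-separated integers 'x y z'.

Answer: 3 -5 2

Derivation:
x = q = 3
z = r = 2
y = -x - z = -(3) - (2) = -5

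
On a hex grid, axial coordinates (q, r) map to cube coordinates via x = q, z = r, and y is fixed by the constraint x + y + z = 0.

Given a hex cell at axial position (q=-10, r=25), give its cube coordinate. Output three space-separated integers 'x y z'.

Answer: -10 -15 25

Derivation:
x = q = -10
z = r = 25
y = -x - z = -(-10) - (25) = -15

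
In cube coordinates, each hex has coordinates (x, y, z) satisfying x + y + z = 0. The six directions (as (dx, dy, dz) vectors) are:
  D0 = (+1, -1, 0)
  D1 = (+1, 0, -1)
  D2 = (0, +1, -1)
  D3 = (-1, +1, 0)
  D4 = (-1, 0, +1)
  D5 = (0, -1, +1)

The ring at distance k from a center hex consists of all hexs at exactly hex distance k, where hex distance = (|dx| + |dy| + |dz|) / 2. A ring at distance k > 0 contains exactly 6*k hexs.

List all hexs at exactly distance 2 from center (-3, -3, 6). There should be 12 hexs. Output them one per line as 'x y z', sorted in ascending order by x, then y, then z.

Answer: -5 -3 8
-5 -2 7
-5 -1 6
-4 -4 8
-4 -1 5
-3 -5 8
-3 -1 4
-2 -5 7
-2 -2 4
-1 -5 6
-1 -4 5
-1 -3 4

Derivation:
Walk ring at distance 2 from (-3, -3, 6):
Start at center + D4*2 = (-5, -3, 8)
  hex 0: (-5, -3, 8)
  hex 1: (-4, -4, 8)
  hex 2: (-3, -5, 8)
  hex 3: (-2, -5, 7)
  hex 4: (-1, -5, 6)
  hex 5: (-1, -4, 5)
  hex 6: (-1, -3, 4)
  hex 7: (-2, -2, 4)
  hex 8: (-3, -1, 4)
  hex 9: (-4, -1, 5)
  hex 10: (-5, -1, 6)
  hex 11: (-5, -2, 7)
Sorted: 12 hexes.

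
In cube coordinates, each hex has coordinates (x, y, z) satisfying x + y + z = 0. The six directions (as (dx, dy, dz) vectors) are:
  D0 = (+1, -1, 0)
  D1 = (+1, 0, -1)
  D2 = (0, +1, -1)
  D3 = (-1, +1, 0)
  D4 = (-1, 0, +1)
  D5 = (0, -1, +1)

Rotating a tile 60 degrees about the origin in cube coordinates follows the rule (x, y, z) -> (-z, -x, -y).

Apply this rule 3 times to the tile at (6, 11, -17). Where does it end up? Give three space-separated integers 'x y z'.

Answer: -6 -11 17

Derivation:
Start: (6, 11, -17)
Step 1: (6, 11, -17) -> (-(-17), -(6), -(11)) = (17, -6, -11)
Step 2: (17, -6, -11) -> (-(-11), -(17), -(-6)) = (11, -17, 6)
Step 3: (11, -17, 6) -> (-(6), -(11), -(-17)) = (-6, -11, 17)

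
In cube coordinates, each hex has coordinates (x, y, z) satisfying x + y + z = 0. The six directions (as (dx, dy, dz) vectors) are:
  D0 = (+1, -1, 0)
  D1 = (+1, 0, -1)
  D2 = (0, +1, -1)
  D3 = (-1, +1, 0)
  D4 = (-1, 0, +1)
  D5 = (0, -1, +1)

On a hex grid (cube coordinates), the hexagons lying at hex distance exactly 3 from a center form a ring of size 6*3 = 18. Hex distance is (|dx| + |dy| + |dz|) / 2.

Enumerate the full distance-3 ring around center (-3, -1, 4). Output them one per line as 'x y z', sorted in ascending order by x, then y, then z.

Walk ring at distance 3 from (-3, -1, 4):
Start at center + D4*3 = (-6, -1, 7)
  hex 0: (-6, -1, 7)
  hex 1: (-5, -2, 7)
  hex 2: (-4, -3, 7)
  hex 3: (-3, -4, 7)
  hex 4: (-2, -4, 6)
  hex 5: (-1, -4, 5)
  hex 6: (0, -4, 4)
  hex 7: (0, -3, 3)
  hex 8: (0, -2, 2)
  hex 9: (0, -1, 1)
  hex 10: (-1, 0, 1)
  hex 11: (-2, 1, 1)
  hex 12: (-3, 2, 1)
  hex 13: (-4, 2, 2)
  hex 14: (-5, 2, 3)
  hex 15: (-6, 2, 4)
  hex 16: (-6, 1, 5)
  hex 17: (-6, 0, 6)
Sorted: 18 hexes.

Answer: -6 -1 7
-6 0 6
-6 1 5
-6 2 4
-5 -2 7
-5 2 3
-4 -3 7
-4 2 2
-3 -4 7
-3 2 1
-2 -4 6
-2 1 1
-1 -4 5
-1 0 1
0 -4 4
0 -3 3
0 -2 2
0 -1 1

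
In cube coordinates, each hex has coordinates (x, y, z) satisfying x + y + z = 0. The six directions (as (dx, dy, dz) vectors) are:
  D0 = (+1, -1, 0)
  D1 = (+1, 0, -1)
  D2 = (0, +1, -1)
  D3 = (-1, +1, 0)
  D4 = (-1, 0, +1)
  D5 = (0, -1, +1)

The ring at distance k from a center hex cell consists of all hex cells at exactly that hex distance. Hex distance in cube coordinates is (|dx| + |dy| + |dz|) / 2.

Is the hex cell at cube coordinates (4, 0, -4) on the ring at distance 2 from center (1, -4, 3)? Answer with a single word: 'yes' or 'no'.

|px - cx| = |4 - 1| = 3
|py - cy| = |0 - (-4)| = 4
|pz - cz| = |-4 - 3| = 7
distance = (3+4+7)/2 = 14/2 = 7
radius = 2; distance != radius -> no

Answer: no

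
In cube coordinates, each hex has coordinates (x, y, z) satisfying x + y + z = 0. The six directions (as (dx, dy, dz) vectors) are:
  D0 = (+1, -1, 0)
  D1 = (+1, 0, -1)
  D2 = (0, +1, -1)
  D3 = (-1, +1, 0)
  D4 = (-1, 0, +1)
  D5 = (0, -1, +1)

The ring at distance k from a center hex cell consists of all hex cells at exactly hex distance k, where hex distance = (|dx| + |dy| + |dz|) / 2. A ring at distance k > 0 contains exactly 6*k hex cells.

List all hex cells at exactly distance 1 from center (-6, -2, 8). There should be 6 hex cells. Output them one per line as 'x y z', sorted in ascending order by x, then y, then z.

Answer: -7 -2 9
-7 -1 8
-6 -3 9
-6 -1 7
-5 -3 8
-5 -2 7

Derivation:
Walk ring at distance 1 from (-6, -2, 8):
Start at center + D4*1 = (-7, -2, 9)
  hex 0: (-7, -2, 9)
  hex 1: (-6, -3, 9)
  hex 2: (-5, -3, 8)
  hex 3: (-5, -2, 7)
  hex 4: (-6, -1, 7)
  hex 5: (-7, -1, 8)
Sorted: 6 hexes.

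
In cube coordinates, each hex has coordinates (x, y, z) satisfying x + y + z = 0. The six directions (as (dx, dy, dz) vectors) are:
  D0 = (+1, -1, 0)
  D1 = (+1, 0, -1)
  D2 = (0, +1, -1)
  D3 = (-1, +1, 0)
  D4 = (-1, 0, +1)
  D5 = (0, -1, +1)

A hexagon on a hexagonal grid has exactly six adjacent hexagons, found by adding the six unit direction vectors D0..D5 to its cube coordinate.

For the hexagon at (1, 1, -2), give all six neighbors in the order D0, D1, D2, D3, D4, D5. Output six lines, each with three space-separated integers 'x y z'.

Center: (1, 1, -2). Add each direction:
  D0: (1, 1, -2) + (1, -1, 0) = (2, 0, -2)
  D1: (1, 1, -2) + (1, 0, -1) = (2, 1, -3)
  D2: (1, 1, -2) + (0, 1, -1) = (1, 2, -3)
  D3: (1, 1, -2) + (-1, 1, 0) = (0, 2, -2)
  D4: (1, 1, -2) + (-1, 0, 1) = (0, 1, -1)
  D5: (1, 1, -2) + (0, -1, 1) = (1, 0, -1)

Answer: 2 0 -2
2 1 -3
1 2 -3
0 2 -2
0 1 -1
1 0 -1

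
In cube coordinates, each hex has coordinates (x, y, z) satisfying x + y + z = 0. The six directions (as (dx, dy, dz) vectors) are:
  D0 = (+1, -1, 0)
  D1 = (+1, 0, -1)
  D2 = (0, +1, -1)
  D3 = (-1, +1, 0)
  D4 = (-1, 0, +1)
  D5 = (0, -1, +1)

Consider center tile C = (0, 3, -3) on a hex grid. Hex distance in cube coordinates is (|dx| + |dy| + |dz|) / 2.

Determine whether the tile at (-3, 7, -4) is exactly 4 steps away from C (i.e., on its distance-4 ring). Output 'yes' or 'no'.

|px - cx| = |-3 - 0| = 3
|py - cy| = |7 - 3| = 4
|pz - cz| = |-4 - (-3)| = 1
distance = (3+4+1)/2 = 8/2 = 4
radius = 4; distance == radius -> yes

Answer: yes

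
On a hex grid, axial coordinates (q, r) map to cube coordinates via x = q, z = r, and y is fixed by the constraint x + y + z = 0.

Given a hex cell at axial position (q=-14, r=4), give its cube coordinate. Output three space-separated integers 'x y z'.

Answer: -14 10 4

Derivation:
x = q = -14
z = r = 4
y = -x - z = -(-14) - (4) = 10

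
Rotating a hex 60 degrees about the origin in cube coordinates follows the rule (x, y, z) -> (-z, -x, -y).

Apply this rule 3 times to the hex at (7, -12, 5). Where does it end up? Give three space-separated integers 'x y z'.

Start: (7, -12, 5)
Step 1: (7, -12, 5) -> (-(5), -(7), -(-12)) = (-5, -7, 12)
Step 2: (-5, -7, 12) -> (-(12), -(-5), -(-7)) = (-12, 5, 7)
Step 3: (-12, 5, 7) -> (-(7), -(-12), -(5)) = (-7, 12, -5)

Answer: -7 12 -5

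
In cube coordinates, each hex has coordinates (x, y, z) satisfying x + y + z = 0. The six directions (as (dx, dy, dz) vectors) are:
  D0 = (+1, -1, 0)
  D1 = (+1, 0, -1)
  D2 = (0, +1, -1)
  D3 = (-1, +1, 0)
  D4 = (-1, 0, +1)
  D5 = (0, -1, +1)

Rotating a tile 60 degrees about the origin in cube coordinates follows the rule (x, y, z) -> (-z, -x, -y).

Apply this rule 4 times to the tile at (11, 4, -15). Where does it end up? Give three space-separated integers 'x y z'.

Start: (11, 4, -15)
Step 1: (11, 4, -15) -> (-(-15), -(11), -(4)) = (15, -11, -4)
Step 2: (15, -11, -4) -> (-(-4), -(15), -(-11)) = (4, -15, 11)
Step 3: (4, -15, 11) -> (-(11), -(4), -(-15)) = (-11, -4, 15)
Step 4: (-11, -4, 15) -> (-(15), -(-11), -(-4)) = (-15, 11, 4)

Answer: -15 11 4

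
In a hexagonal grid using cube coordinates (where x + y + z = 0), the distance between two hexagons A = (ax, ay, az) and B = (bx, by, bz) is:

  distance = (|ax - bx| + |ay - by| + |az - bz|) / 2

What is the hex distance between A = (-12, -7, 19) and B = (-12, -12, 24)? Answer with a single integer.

|ax - bx| = |-12 - (-12)| = 0
|ay - by| = |-7 - (-12)| = 5
|az - bz| = |19 - 24| = 5
distance = (0 + 5 + 5) / 2 = 10 / 2 = 5

Answer: 5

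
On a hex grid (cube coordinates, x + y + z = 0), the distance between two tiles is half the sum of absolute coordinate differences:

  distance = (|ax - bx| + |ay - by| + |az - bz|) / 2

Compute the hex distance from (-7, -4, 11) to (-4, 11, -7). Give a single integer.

Answer: 18

Derivation:
|ax - bx| = |-7 - (-4)| = 3
|ay - by| = |-4 - 11| = 15
|az - bz| = |11 - (-7)| = 18
distance = (3 + 15 + 18) / 2 = 36 / 2 = 18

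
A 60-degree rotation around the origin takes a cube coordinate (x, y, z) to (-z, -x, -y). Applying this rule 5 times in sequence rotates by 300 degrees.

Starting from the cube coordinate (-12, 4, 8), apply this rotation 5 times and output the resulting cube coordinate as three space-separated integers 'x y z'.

Start: (-12, 4, 8)
Step 1: (-12, 4, 8) -> (-(8), -(-12), -(4)) = (-8, 12, -4)
Step 2: (-8, 12, -4) -> (-(-4), -(-8), -(12)) = (4, 8, -12)
Step 3: (4, 8, -12) -> (-(-12), -(4), -(8)) = (12, -4, -8)
Step 4: (12, -4, -8) -> (-(-8), -(12), -(-4)) = (8, -12, 4)
Step 5: (8, -12, 4) -> (-(4), -(8), -(-12)) = (-4, -8, 12)

Answer: -4 -8 12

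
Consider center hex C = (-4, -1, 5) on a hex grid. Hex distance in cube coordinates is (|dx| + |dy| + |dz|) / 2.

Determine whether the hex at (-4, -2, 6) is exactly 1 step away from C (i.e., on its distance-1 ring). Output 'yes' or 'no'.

|px - cx| = |-4 - (-4)| = 0
|py - cy| = |-2 - (-1)| = 1
|pz - cz| = |6 - 5| = 1
distance = (0+1+1)/2 = 2/2 = 1
radius = 1; distance == radius -> yes

Answer: yes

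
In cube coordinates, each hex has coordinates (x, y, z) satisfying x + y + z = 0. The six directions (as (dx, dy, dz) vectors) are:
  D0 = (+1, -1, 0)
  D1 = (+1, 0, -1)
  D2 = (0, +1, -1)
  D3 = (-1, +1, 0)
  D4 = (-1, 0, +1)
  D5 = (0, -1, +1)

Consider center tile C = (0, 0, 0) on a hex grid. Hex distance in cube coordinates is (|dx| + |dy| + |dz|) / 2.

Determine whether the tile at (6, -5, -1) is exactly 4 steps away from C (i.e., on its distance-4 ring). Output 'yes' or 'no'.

|px - cx| = |6 - 0| = 6
|py - cy| = |-5 - 0| = 5
|pz - cz| = |-1 - 0| = 1
distance = (6+5+1)/2 = 12/2 = 6
radius = 4; distance != radius -> no

Answer: no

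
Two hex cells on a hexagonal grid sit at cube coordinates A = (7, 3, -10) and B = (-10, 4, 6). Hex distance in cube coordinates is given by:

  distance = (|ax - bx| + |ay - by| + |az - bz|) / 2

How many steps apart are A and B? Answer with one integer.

Answer: 17

Derivation:
|ax - bx| = |7 - (-10)| = 17
|ay - by| = |3 - 4| = 1
|az - bz| = |-10 - 6| = 16
distance = (17 + 1 + 16) / 2 = 34 / 2 = 17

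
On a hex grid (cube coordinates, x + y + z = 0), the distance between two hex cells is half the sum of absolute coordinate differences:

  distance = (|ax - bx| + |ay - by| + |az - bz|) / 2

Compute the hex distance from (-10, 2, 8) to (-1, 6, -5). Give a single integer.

|ax - bx| = |-10 - (-1)| = 9
|ay - by| = |2 - 6| = 4
|az - bz| = |8 - (-5)| = 13
distance = (9 + 4 + 13) / 2 = 26 / 2 = 13

Answer: 13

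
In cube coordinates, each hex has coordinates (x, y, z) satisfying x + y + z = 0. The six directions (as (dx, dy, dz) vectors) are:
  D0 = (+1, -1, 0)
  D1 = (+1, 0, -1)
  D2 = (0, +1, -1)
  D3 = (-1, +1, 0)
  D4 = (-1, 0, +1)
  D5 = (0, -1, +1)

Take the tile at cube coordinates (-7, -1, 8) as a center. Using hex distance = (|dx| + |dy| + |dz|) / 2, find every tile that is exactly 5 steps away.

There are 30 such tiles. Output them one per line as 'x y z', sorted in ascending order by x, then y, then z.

Answer: -12 -1 13
-12 0 12
-12 1 11
-12 2 10
-12 3 9
-12 4 8
-11 -2 13
-11 4 7
-10 -3 13
-10 4 6
-9 -4 13
-9 4 5
-8 -5 13
-8 4 4
-7 -6 13
-7 4 3
-6 -6 12
-6 3 3
-5 -6 11
-5 2 3
-4 -6 10
-4 1 3
-3 -6 9
-3 0 3
-2 -6 8
-2 -5 7
-2 -4 6
-2 -3 5
-2 -2 4
-2 -1 3

Derivation:
Walk ring at distance 5 from (-7, -1, 8):
Start at center + D4*5 = (-12, -1, 13)
  hex 0: (-12, -1, 13)
  hex 1: (-11, -2, 13)
  hex 2: (-10, -3, 13)
  hex 3: (-9, -4, 13)
  hex 4: (-8, -5, 13)
  hex 5: (-7, -6, 13)
  hex 6: (-6, -6, 12)
  hex 7: (-5, -6, 11)
  hex 8: (-4, -6, 10)
  hex 9: (-3, -6, 9)
  hex 10: (-2, -6, 8)
  hex 11: (-2, -5, 7)
  hex 12: (-2, -4, 6)
  hex 13: (-2, -3, 5)
  hex 14: (-2, -2, 4)
  hex 15: (-2, -1, 3)
  hex 16: (-3, 0, 3)
  hex 17: (-4, 1, 3)
  hex 18: (-5, 2, 3)
  hex 19: (-6, 3, 3)
  hex 20: (-7, 4, 3)
  hex 21: (-8, 4, 4)
  hex 22: (-9, 4, 5)
  hex 23: (-10, 4, 6)
  hex 24: (-11, 4, 7)
  hex 25: (-12, 4, 8)
  hex 26: (-12, 3, 9)
  hex 27: (-12, 2, 10)
  hex 28: (-12, 1, 11)
  hex 29: (-12, 0, 12)
Sorted: 30 hexes.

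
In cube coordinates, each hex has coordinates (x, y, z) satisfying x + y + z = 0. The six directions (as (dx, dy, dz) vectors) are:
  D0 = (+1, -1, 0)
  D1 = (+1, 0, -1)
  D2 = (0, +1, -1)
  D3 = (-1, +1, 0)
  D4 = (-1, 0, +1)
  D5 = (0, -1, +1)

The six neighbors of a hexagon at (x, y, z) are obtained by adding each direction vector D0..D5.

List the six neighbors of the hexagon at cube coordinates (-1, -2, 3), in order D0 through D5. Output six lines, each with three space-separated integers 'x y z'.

Center: (-1, -2, 3). Add each direction:
  D0: (-1, -2, 3) + (1, -1, 0) = (0, -3, 3)
  D1: (-1, -2, 3) + (1, 0, -1) = (0, -2, 2)
  D2: (-1, -2, 3) + (0, 1, -1) = (-1, -1, 2)
  D3: (-1, -2, 3) + (-1, 1, 0) = (-2, -1, 3)
  D4: (-1, -2, 3) + (-1, 0, 1) = (-2, -2, 4)
  D5: (-1, -2, 3) + (0, -1, 1) = (-1, -3, 4)

Answer: 0 -3 3
0 -2 2
-1 -1 2
-2 -1 3
-2 -2 4
-1 -3 4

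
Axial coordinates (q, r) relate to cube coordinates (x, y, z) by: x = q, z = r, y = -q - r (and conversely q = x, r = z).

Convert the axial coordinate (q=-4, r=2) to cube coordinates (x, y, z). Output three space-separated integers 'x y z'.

x = q = -4
z = r = 2
y = -x - z = -(-4) - (2) = 2

Answer: -4 2 2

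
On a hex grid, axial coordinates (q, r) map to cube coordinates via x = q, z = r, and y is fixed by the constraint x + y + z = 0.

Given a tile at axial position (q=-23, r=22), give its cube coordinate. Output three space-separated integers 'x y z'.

x = q = -23
z = r = 22
y = -x - z = -(-23) - (22) = 1

Answer: -23 1 22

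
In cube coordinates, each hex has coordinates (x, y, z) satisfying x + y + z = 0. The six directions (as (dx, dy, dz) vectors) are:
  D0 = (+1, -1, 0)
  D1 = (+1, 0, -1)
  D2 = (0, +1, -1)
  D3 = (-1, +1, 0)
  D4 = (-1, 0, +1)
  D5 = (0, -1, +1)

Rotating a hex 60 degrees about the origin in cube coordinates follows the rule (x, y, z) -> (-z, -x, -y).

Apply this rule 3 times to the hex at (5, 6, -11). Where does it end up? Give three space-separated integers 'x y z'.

Answer: -5 -6 11

Derivation:
Start: (5, 6, -11)
Step 1: (5, 6, -11) -> (-(-11), -(5), -(6)) = (11, -5, -6)
Step 2: (11, -5, -6) -> (-(-6), -(11), -(-5)) = (6, -11, 5)
Step 3: (6, -11, 5) -> (-(5), -(6), -(-11)) = (-5, -6, 11)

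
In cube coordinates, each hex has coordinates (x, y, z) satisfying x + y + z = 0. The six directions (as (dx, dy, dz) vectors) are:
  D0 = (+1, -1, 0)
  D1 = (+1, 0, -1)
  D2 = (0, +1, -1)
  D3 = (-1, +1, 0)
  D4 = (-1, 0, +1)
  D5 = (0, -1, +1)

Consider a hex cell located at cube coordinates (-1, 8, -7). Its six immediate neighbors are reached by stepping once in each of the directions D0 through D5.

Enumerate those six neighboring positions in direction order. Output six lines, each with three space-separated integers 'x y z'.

Center: (-1, 8, -7). Add each direction:
  D0: (-1, 8, -7) + (1, -1, 0) = (0, 7, -7)
  D1: (-1, 8, -7) + (1, 0, -1) = (0, 8, -8)
  D2: (-1, 8, -7) + (0, 1, -1) = (-1, 9, -8)
  D3: (-1, 8, -7) + (-1, 1, 0) = (-2, 9, -7)
  D4: (-1, 8, -7) + (-1, 0, 1) = (-2, 8, -6)
  D5: (-1, 8, -7) + (0, -1, 1) = (-1, 7, -6)

Answer: 0 7 -7
0 8 -8
-1 9 -8
-2 9 -7
-2 8 -6
-1 7 -6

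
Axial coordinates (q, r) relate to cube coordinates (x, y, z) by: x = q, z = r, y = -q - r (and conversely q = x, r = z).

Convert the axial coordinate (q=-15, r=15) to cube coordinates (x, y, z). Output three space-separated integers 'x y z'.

Answer: -15 0 15

Derivation:
x = q = -15
z = r = 15
y = -x - z = -(-15) - (15) = 0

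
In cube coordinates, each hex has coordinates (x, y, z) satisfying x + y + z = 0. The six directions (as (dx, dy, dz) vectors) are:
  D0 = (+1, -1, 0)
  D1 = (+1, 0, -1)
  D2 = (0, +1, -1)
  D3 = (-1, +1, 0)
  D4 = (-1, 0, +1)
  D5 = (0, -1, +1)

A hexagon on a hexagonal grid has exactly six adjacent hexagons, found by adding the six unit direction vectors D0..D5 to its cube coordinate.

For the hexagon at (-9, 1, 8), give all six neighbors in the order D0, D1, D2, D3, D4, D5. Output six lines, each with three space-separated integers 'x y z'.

Answer: -8 0 8
-8 1 7
-9 2 7
-10 2 8
-10 1 9
-9 0 9

Derivation:
Center: (-9, 1, 8). Add each direction:
  D0: (-9, 1, 8) + (1, -1, 0) = (-8, 0, 8)
  D1: (-9, 1, 8) + (1, 0, -1) = (-8, 1, 7)
  D2: (-9, 1, 8) + (0, 1, -1) = (-9, 2, 7)
  D3: (-9, 1, 8) + (-1, 1, 0) = (-10, 2, 8)
  D4: (-9, 1, 8) + (-1, 0, 1) = (-10, 1, 9)
  D5: (-9, 1, 8) + (0, -1, 1) = (-9, 0, 9)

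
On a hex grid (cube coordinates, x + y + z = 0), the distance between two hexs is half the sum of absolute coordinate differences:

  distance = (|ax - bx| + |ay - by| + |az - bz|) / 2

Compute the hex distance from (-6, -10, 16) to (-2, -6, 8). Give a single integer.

Answer: 8

Derivation:
|ax - bx| = |-6 - (-2)| = 4
|ay - by| = |-10 - (-6)| = 4
|az - bz| = |16 - 8| = 8
distance = (4 + 4 + 8) / 2 = 16 / 2 = 8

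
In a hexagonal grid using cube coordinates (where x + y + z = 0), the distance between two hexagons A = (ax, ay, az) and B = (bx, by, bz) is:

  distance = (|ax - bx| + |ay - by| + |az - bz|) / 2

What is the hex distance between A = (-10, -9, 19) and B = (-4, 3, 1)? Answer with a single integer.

|ax - bx| = |-10 - (-4)| = 6
|ay - by| = |-9 - 3| = 12
|az - bz| = |19 - 1| = 18
distance = (6 + 12 + 18) / 2 = 36 / 2 = 18

Answer: 18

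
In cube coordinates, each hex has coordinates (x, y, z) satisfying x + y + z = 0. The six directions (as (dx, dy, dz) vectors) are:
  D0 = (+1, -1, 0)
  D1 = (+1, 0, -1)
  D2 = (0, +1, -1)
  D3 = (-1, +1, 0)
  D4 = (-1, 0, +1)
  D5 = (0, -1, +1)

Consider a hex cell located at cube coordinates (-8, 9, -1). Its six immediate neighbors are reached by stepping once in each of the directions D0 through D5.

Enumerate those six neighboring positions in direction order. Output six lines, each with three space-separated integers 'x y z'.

Answer: -7 8 -1
-7 9 -2
-8 10 -2
-9 10 -1
-9 9 0
-8 8 0

Derivation:
Center: (-8, 9, -1). Add each direction:
  D0: (-8, 9, -1) + (1, -1, 0) = (-7, 8, -1)
  D1: (-8, 9, -1) + (1, 0, -1) = (-7, 9, -2)
  D2: (-8, 9, -1) + (0, 1, -1) = (-8, 10, -2)
  D3: (-8, 9, -1) + (-1, 1, 0) = (-9, 10, -1)
  D4: (-8, 9, -1) + (-1, 0, 1) = (-9, 9, 0)
  D5: (-8, 9, -1) + (0, -1, 1) = (-8, 8, 0)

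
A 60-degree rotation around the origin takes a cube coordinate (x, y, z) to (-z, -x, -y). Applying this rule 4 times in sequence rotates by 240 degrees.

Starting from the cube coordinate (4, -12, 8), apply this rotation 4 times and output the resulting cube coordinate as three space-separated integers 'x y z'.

Answer: 8 4 -12

Derivation:
Start: (4, -12, 8)
Step 1: (4, -12, 8) -> (-(8), -(4), -(-12)) = (-8, -4, 12)
Step 2: (-8, -4, 12) -> (-(12), -(-8), -(-4)) = (-12, 8, 4)
Step 3: (-12, 8, 4) -> (-(4), -(-12), -(8)) = (-4, 12, -8)
Step 4: (-4, 12, -8) -> (-(-8), -(-4), -(12)) = (8, 4, -12)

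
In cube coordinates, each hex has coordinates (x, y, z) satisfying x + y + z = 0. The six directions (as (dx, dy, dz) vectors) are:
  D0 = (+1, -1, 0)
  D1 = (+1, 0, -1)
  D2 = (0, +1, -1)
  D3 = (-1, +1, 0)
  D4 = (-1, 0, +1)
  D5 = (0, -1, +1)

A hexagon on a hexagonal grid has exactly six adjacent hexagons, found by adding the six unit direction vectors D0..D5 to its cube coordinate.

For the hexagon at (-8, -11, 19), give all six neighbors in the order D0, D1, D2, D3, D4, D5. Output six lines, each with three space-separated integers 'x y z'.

Center: (-8, -11, 19). Add each direction:
  D0: (-8, -11, 19) + (1, -1, 0) = (-7, -12, 19)
  D1: (-8, -11, 19) + (1, 0, -1) = (-7, -11, 18)
  D2: (-8, -11, 19) + (0, 1, -1) = (-8, -10, 18)
  D3: (-8, -11, 19) + (-1, 1, 0) = (-9, -10, 19)
  D4: (-8, -11, 19) + (-1, 0, 1) = (-9, -11, 20)
  D5: (-8, -11, 19) + (0, -1, 1) = (-8, -12, 20)

Answer: -7 -12 19
-7 -11 18
-8 -10 18
-9 -10 19
-9 -11 20
-8 -12 20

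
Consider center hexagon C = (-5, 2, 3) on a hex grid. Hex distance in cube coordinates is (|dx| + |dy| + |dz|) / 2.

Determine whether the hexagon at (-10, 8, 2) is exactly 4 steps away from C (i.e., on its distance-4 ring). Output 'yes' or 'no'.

|px - cx| = |-10 - (-5)| = 5
|py - cy| = |8 - 2| = 6
|pz - cz| = |2 - 3| = 1
distance = (5+6+1)/2 = 12/2 = 6
radius = 4; distance != radius -> no

Answer: no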